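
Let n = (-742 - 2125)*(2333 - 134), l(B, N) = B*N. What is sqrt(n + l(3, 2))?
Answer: 3*I*sqrt(700503) ≈ 2510.9*I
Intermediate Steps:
n = -6304533 (n = -2867*2199 = -6304533)
sqrt(n + l(3, 2)) = sqrt(-6304533 + 3*2) = sqrt(-6304533 + 6) = sqrt(-6304527) = 3*I*sqrt(700503)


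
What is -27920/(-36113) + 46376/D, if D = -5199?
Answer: -1529620408/187751487 ≈ -8.1470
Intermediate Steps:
-27920/(-36113) + 46376/D = -27920/(-36113) + 46376/(-5199) = -27920*(-1/36113) + 46376*(-1/5199) = 27920/36113 - 46376/5199 = -1529620408/187751487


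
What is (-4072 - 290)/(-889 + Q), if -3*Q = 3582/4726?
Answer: 5153703/1050652 ≈ 4.9052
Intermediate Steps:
Q = -597/2363 (Q = -1194/4726 = -1/3*1791/2363 = -597/2363 ≈ -0.25265)
(-4072 - 290)/(-889 + Q) = (-4072 - 290)/(-889 - 597/2363) = -4362/(-2101304/2363) = -4362*(-2363/2101304) = 5153703/1050652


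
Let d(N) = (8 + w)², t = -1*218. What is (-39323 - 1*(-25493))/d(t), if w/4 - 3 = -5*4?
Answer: -461/120 ≈ -3.8417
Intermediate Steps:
w = -68 (w = 12 + 4*(-5*4) = 12 + 4*(-20) = 12 - 80 = -68)
t = -218
d(N) = 3600 (d(N) = (8 - 68)² = (-60)² = 3600)
(-39323 - 1*(-25493))/d(t) = (-39323 - 1*(-25493))/3600 = (-39323 + 25493)*(1/3600) = -13830*1/3600 = -461/120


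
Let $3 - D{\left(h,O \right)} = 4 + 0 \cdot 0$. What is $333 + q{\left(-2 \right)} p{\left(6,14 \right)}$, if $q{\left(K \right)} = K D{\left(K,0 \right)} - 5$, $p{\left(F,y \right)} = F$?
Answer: $315$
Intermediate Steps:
$D{\left(h,O \right)} = -1$ ($D{\left(h,O \right)} = 3 - \left(4 + 0 \cdot 0\right) = 3 - \left(4 + 0\right) = 3 - 4 = -1$)
$q{\left(K \right)} = -5 - K$ ($q{\left(K \right)} = K \left(-1\right) - 5 = - K - 5 = -5 - K$)
$333 + q{\left(-2 \right)} p{\left(6,14 \right)} = 333 + \left(-5 - -2\right) 6 = 333 + \left(-5 + 2\right) 6 = 333 - 18 = 315$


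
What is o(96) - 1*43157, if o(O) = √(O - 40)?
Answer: -43157 + 2*√14 ≈ -43150.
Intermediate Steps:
o(O) = √(-40 + O)
o(96) - 1*43157 = √(-40 + 96) - 1*43157 = √56 - 43157 = 2*√14 - 43157 = -43157 + 2*√14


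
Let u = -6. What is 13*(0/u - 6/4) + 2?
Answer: -35/2 ≈ -17.500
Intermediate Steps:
13*(0/u - 6/4) + 2 = 13*(0/(-6) - 6/4) + 2 = 13*(0*(-⅙) - 6*¼) + 2 = 13*(0 - 3/2) + 2 = 13*(-3/2) + 2 = -39/2 + 2 = -35/2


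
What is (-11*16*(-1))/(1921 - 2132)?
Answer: -176/211 ≈ -0.83412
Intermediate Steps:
(-11*16*(-1))/(1921 - 2132) = -176*(-1)/(-211) = 176*(-1/211) = -176/211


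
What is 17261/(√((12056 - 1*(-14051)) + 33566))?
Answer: 17261*√59673/59673 ≈ 70.661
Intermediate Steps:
17261/(√((12056 - 1*(-14051)) + 33566)) = 17261/(√((12056 + 14051) + 33566)) = 17261/(√(26107 + 33566)) = 17261/(√59673) = 17261*(√59673/59673) = 17261*√59673/59673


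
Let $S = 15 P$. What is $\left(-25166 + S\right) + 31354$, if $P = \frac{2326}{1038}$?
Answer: $\frac{1076339}{173} \approx 6221.6$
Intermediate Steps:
$P = \frac{1163}{519}$ ($P = 2326 \cdot \frac{1}{1038} = \frac{1163}{519} \approx 2.2408$)
$S = \frac{5815}{173}$ ($S = 15 \cdot \frac{1163}{519} = \frac{5815}{173} \approx 33.613$)
$\left(-25166 + S\right) + 31354 = \left(-25166 + \frac{5815}{173}\right) + 31354 = - \frac{4347903}{173} + 31354 = \frac{1076339}{173}$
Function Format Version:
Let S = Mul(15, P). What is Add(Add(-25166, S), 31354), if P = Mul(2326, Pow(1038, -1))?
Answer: Rational(1076339, 173) ≈ 6221.6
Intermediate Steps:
P = Rational(1163, 519) (P = Mul(2326, Rational(1, 1038)) = Rational(1163, 519) ≈ 2.2408)
S = Rational(5815, 173) (S = Mul(15, Rational(1163, 519)) = Rational(5815, 173) ≈ 33.613)
Add(Add(-25166, S), 31354) = Add(Add(-25166, Rational(5815, 173)), 31354) = Add(Rational(-4347903, 173), 31354) = Rational(1076339, 173)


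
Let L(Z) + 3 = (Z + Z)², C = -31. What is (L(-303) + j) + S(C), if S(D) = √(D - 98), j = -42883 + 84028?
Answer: 408378 + I*√129 ≈ 4.0838e+5 + 11.358*I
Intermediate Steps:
j = 41145
S(D) = √(-98 + D)
L(Z) = -3 + 4*Z² (L(Z) = -3 + (Z + Z)² = -3 + (2*Z)² = -3 + 4*Z²)
(L(-303) + j) + S(C) = ((-3 + 4*(-303)²) + 41145) + √(-98 - 31) = ((-3 + 4*91809) + 41145) + √(-129) = ((-3 + 367236) + 41145) + I*√129 = (367233 + 41145) + I*√129 = 408378 + I*√129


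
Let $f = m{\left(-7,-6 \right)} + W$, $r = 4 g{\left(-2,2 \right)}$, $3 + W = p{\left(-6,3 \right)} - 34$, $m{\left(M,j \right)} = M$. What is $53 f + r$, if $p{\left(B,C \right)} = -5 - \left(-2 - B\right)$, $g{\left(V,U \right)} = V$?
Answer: $-2817$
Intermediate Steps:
$p{\left(B,C \right)} = -3 + B$ ($p{\left(B,C \right)} = -5 + \left(2 + B\right) = -3 + B$)
$W = -46$ ($W = -3 - 43 = -46$)
$r = -8$ ($r = 4 \left(-2\right) = -8$)
$f = -53$ ($f = -7 - 46 = -53$)
$53 f + r = 53 \left(-53\right) - 8 = -2809 - 8 = -2817$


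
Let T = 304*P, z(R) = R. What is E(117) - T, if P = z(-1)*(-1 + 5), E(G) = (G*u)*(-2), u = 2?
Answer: 748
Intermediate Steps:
E(G) = -4*G (E(G) = (G*2)*(-2) = (2*G)*(-2) = -4*G)
P = -4 (P = -(-1 + 5) = -1*4 = -4)
T = -1216 (T = 304*(-4) = -1216)
E(117) - T = -4*117 - 1*(-1216) = -468 + 1216 = 748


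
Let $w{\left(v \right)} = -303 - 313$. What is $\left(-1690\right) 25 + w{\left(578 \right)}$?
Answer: $-42866$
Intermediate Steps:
$w{\left(v \right)} = -616$ ($w{\left(v \right)} = -303 - 313 = -616$)
$\left(-1690\right) 25 + w{\left(578 \right)} = \left(-1690\right) 25 - 616 = -42250 - 616 = -42866$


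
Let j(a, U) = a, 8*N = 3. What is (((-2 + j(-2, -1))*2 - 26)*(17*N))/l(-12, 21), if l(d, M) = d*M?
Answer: 289/336 ≈ 0.86012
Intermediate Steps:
N = 3/8 (N = (⅛)*3 = 3/8 ≈ 0.37500)
l(d, M) = M*d
(((-2 + j(-2, -1))*2 - 26)*(17*N))/l(-12, 21) = (((-2 - 2)*2 - 26)*(17*(3/8)))/((21*(-12))) = ((-4*2 - 26)*(51/8))/(-252) = ((-8 - 26)*(51/8))*(-1/252) = -34*51/8*(-1/252) = -867/4*(-1/252) = 289/336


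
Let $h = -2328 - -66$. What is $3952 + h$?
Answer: $1690$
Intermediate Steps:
$h = -2262$ ($h = -2328 + 66 = -2262$)
$3952 + h = 3952 - 2262 = 1690$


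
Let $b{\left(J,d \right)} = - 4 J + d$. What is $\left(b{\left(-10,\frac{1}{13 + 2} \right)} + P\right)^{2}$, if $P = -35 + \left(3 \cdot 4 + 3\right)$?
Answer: $\frac{90601}{225} \approx 402.67$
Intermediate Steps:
$P = -20$ ($P = -35 + \left(12 + 3\right) = -35 + 15 = -20$)
$b{\left(J,d \right)} = d - 4 J$
$\left(b{\left(-10,\frac{1}{13 + 2} \right)} + P\right)^{2} = \left(\left(\frac{1}{13 + 2} - -40\right) - 20\right)^{2} = \left(\left(\frac{1}{15} + 40\right) - 20\right)^{2} = \left(\frac{601}{15} - 20\right)^{2} = \left(\frac{301}{15}\right)^{2} = \frac{90601}{225}$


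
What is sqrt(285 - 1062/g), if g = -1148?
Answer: sqrt(94205454)/574 ≈ 16.909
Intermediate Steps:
sqrt(285 - 1062/g) = sqrt(285 - 1062/(-1148)) = sqrt(285 - 1062*(-1/1148)) = sqrt(285 + 531/574) = sqrt(164121/574) = sqrt(94205454)/574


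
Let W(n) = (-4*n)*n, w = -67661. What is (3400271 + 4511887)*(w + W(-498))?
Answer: -8384331852966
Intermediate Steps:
W(n) = -4*n²
(3400271 + 4511887)*(w + W(-498)) = (3400271 + 4511887)*(-67661 - 4*(-498)²) = 7912158*(-67661 - 4*248004) = 7912158*(-67661 - 992016) = 7912158*(-1059677) = -8384331852966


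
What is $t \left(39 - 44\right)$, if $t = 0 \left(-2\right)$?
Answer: $0$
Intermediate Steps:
$t = 0$
$t \left(39 - 44\right) = 0 \left(39 - 44\right) = 0 \left(-5\right) = 0$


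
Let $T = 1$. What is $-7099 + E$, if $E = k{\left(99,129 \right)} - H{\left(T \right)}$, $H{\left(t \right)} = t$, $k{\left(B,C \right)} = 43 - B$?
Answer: $-7156$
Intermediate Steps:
$E = -57$ ($E = \left(43 - 99\right) - 1 = -56 - 1 = -57$)
$-7099 + E = -7099 - 57 = -7156$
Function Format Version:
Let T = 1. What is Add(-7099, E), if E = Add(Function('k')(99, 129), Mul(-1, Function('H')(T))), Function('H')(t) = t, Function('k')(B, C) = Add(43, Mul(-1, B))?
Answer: -7156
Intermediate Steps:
E = -57 (E = Add(Add(43, Mul(-1, 99)), Mul(-1, 1)) = Add(Add(43, -99), -1) = Add(-56, -1) = -57)
Add(-7099, E) = Add(-7099, -57) = -7156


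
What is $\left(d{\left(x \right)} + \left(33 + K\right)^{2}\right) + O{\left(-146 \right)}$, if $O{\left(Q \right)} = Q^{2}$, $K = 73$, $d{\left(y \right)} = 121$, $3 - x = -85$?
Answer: $32673$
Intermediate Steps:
$x = 88$ ($x = 3 - -85 = 3 + 85 = 88$)
$\left(d{\left(x \right)} + \left(33 + K\right)^{2}\right) + O{\left(-146 \right)} = \left(121 + \left(33 + 73\right)^{2}\right) + \left(-146\right)^{2} = \left(121 + 106^{2}\right) + 21316 = \left(121 + 11236\right) + 21316 = 11357 + 21316 = 32673$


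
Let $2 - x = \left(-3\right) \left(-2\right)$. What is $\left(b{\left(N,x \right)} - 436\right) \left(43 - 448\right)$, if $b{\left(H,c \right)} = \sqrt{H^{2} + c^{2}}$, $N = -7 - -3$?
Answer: $176580 - 1620 \sqrt{2} \approx 1.7429 \cdot 10^{5}$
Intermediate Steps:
$N = -4$ ($N = -7 + 3 = -4$)
$x = -4$ ($x = 2 - \left(-3\right) \left(-2\right) = 2 - 6 = -4$)
$\left(b{\left(N,x \right)} - 436\right) \left(43 - 448\right) = \left(\sqrt{\left(-4\right)^{2} + \left(-4\right)^{2}} - 436\right) \left(43 - 448\right) = \left(\sqrt{16 + 16} - 436\right) \left(-405\right) = \left(\sqrt{32} - 436\right) \left(-405\right) = \left(4 \sqrt{2} - 436\right) \left(-405\right) = \left(-436 + 4 \sqrt{2}\right) \left(-405\right) = 176580 - 1620 \sqrt{2}$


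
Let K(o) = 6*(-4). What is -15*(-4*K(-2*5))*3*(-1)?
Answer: 4320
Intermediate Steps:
K(o) = -24
-15*(-4*K(-2*5))*3*(-1) = -15*(-4*(-24))*3*(-1) = -1440*3*(-1) = -15*288*(-1) = -4320*(-1) = 4320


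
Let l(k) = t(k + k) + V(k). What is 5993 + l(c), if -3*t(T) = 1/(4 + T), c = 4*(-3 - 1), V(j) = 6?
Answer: 503917/84 ≈ 5999.0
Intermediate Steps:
c = -16 (c = 4*(-4) = -16)
t(T) = -1/(3*(4 + T))
l(k) = 6 - 1/(12 + 6*k) (l(k) = -1/(12 + 3*(k + k)) + 6 = -1/(12 + 3*(2*k)) + 6 = -1/(12 + 6*k) + 6 = 6 - 1/(12 + 6*k))
5993 + l(c) = 5993 + (71 + 36*(-16))/(6*(2 - 16)) = 5993 + (⅙)*(71 - 576)/(-14) = 5993 + (⅙)*(-1/14)*(-505) = 5993 + 505/84 = 503917/84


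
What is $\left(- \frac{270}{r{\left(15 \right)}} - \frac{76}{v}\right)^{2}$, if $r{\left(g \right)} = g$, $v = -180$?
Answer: $\frac{625681}{2025} \approx 308.98$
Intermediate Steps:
$\left(- \frac{270}{r{\left(15 \right)}} - \frac{76}{v}\right)^{2} = \left(- \frac{270}{15} - \frac{76}{-180}\right)^{2} = \left(\left(-270\right) \frac{1}{15} - - \frac{19}{45}\right)^{2} = \left(-18 + \frac{19}{45}\right)^{2} = \left(- \frac{791}{45}\right)^{2} = \frac{625681}{2025}$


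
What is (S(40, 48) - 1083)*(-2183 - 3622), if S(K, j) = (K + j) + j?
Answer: 5497335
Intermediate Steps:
S(K, j) = K + 2*j
(S(40, 48) - 1083)*(-2183 - 3622) = ((40 + 2*48) - 1083)*(-2183 - 3622) = ((40 + 96) - 1083)*(-5805) = (136 - 1083)*(-5805) = -947*(-5805) = 5497335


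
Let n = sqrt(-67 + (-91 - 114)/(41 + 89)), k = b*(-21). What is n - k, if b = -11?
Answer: -231 + I*sqrt(46358)/26 ≈ -231.0 + 8.2811*I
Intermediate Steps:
k = 231 (k = -11*(-21) = 231)
n = I*sqrt(46358)/26 (n = sqrt(-67 - 205/130) = sqrt(-67 - 205*1/130) = sqrt(-67 - 41/26) = sqrt(-1783/26) = I*sqrt(46358)/26 ≈ 8.2811*I)
n - k = I*sqrt(46358)/26 - 1*231 = I*sqrt(46358)/26 - 231 = -231 + I*sqrt(46358)/26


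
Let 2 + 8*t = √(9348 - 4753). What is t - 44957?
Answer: -179829/4 + √4595/8 ≈ -44949.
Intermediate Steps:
t = -¼ + √4595/8 (t = -¼ + √(9348 - 4753)/8 = -¼ + √4595/8 ≈ 8.2233)
t - 44957 = (-¼ + √4595/8) - 44957 = -179829/4 + √4595/8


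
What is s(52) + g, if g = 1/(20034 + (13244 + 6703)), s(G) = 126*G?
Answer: 261955513/39981 ≈ 6552.0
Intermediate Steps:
g = 1/39981 (g = 1/(20034 + 19947) = 1/39981 ≈ 2.5012e-5)
s(52) + g = 126*52 + 1/39981 = 6552 + 1/39981 = 261955513/39981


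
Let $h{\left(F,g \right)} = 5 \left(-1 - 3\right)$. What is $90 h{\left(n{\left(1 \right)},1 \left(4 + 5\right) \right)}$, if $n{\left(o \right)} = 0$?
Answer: $-1800$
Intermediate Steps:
$h{\left(F,g \right)} = -20$ ($h{\left(F,g \right)} = 5 \left(-4\right) = -20$)
$90 h{\left(n{\left(1 \right)},1 \left(4 + 5\right) \right)} = 90 \left(-20\right) = -1800$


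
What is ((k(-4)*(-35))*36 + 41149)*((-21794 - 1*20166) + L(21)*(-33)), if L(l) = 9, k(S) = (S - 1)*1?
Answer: -2005052393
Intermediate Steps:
k(S) = -1 + S (k(S) = (-1 + S)*1 = -1 + S)
((k(-4)*(-35))*36 + 41149)*((-21794 - 1*20166) + L(21)*(-33)) = (((-1 - 4)*(-35))*36 + 41149)*((-21794 - 1*20166) + 9*(-33)) = (-5*(-35)*36 + 41149)*((-21794 - 20166) - 297) = (175*36 + 41149)*(-41960 - 297) = (6300 + 41149)*(-42257) = 47449*(-42257) = -2005052393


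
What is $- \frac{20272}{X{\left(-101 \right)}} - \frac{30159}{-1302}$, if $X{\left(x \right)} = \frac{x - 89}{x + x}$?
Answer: $- \frac{887647813}{41230} \approx -21529.0$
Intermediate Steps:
$X{\left(x \right)} = \frac{-89 + x}{2 x}$
$- \frac{20272}{X{\left(-101 \right)}} - \frac{30159}{-1302} = - \frac{20272}{\frac{1}{2} \frac{1}{-101} \left(-89 - 101\right)} - \frac{30159}{-1302} = - \frac{20272}{\frac{1}{2} \left(- \frac{1}{101}\right) \left(-190\right)} - - \frac{10053}{434} = - \frac{20272}{\frac{95}{101}} + \frac{10053}{434} = \left(-20272\right) \frac{101}{95} + \frac{10053}{434} = - \frac{2047472}{95} + \frac{10053}{434} = - \frac{887647813}{41230}$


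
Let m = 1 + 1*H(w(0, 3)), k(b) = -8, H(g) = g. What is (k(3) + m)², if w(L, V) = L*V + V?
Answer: 16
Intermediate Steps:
w(L, V) = V + L*V
m = 4 (m = 1 + 1*(3*(1 + 0)) = 1 + 1*(3*1) = 1 + 1*3 = 1 + 3 = 4)
(k(3) + m)² = (-8 + 4)² = (-4)² = 16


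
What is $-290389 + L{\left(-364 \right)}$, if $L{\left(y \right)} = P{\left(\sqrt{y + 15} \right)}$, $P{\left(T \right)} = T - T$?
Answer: $-290389$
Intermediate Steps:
$P{\left(T \right)} = 0$
$L{\left(y \right)} = 0$
$-290389 + L{\left(-364 \right)} = -290389 + 0 = -290389$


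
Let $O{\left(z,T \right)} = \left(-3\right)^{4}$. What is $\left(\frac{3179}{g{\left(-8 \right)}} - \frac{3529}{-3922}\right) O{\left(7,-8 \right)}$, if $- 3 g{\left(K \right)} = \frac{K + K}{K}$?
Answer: $- \frac{757290384}{1961} \approx -3.8618 \cdot 10^{5}$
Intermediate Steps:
$O{\left(z,T \right)} = 81$
$g{\left(K \right)} = - \frac{2}{3}$ ($g{\left(K \right)} = - \frac{\left(K + K\right) \frac{1}{K}}{3} = - \frac{2 K \frac{1}{K}}{3} = \left(- \frac{1}{3}\right) 2 = - \frac{2}{3}$)
$\left(\frac{3179}{g{\left(-8 \right)}} - \frac{3529}{-3922}\right) O{\left(7,-8 \right)} = \left(\frac{3179}{- \frac{2}{3}} - \frac{3529}{-3922}\right) 81 = \left(3179 \left(- \frac{3}{2}\right) - - \frac{3529}{3922}\right) 81 = \left(- \frac{9537}{2} + \frac{3529}{3922}\right) 81 = \left(- \frac{9349264}{1961}\right) 81 = - \frac{757290384}{1961}$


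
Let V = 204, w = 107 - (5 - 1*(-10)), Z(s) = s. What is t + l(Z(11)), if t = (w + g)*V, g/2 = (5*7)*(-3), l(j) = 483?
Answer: -23589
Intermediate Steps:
g = -210 (g = 2*((5*7)*(-3)) = 2*(35*(-3)) = 2*(-105) = -210)
w = 92 (w = 107 - (5 + 10) = 107 - 1*15 = 107 - 15 = 92)
t = -24072 (t = (92 - 210)*204 = -118*204 = -24072)
t + l(Z(11)) = -24072 + 483 = -23589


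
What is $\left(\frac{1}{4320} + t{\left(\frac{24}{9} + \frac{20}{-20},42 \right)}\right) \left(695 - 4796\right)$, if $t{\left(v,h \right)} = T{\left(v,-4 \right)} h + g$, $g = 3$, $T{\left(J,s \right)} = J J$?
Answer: $- \frac{706685687}{1440} \approx -4.9075 \cdot 10^{5}$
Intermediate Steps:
$T{\left(J,s \right)} = J^{2}$
$t{\left(v,h \right)} = 3 + h v^{2}$ ($t{\left(v,h \right)} = v^{2} h + 3 = h v^{2} + 3 = 3 + h v^{2}$)
$\left(\frac{1}{4320} + t{\left(\frac{24}{9} + \frac{20}{-20},42 \right)}\right) \left(695 - 4796\right) = \left(\frac{1}{4320} + \left(3 + 42 \left(\frac{24}{9} + \frac{20}{-20}\right)^{2}\right)\right) \left(695 - 4796\right) = \left(\frac{1}{4320} + \left(3 + 42 \left(24 \cdot \frac{1}{9} + 20 \left(- \frac{1}{20}\right)\right)^{2}\right)\right) \left(-4101\right) = \left(\frac{1}{4320} + \left(3 + 42 \left(\frac{8}{3} - 1\right)^{2}\right)\right) \left(-4101\right) = \left(\frac{1}{4320} + \left(3 + 42 \left(\frac{5}{3}\right)^{2}\right)\right) \left(-4101\right) = \left(\frac{1}{4320} + \left(3 + 42 \cdot \frac{25}{9}\right)\right) \left(-4101\right) = \left(\frac{1}{4320} + \left(3 + \frac{350}{3}\right)\right) \left(-4101\right) = \left(\frac{1}{4320} + \frac{359}{3}\right) \left(-4101\right) = \frac{516961}{4320} \left(-4101\right) = - \frac{706685687}{1440}$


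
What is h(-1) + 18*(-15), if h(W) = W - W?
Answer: -270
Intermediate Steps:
h(W) = 0
h(-1) + 18*(-15) = 0 + 18*(-15) = 0 - 270 = -270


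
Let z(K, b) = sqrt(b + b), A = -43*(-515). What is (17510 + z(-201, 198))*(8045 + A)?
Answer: 528626900 + 181140*sqrt(11) ≈ 5.2923e+8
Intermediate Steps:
A = 22145
z(K, b) = sqrt(2)*sqrt(b) (z(K, b) = sqrt(2*b) = sqrt(2)*sqrt(b))
(17510 + z(-201, 198))*(8045 + A) = (17510 + sqrt(2)*sqrt(198))*(8045 + 22145) = (17510 + sqrt(2)*(3*sqrt(22)))*30190 = (17510 + 6*sqrt(11))*30190 = 528626900 + 181140*sqrt(11)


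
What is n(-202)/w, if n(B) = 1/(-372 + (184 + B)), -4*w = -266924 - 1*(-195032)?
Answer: -1/7009470 ≈ -1.4266e-7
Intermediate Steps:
w = 17973 (w = -(-266924 - 1*(-195032))/4 = -(-266924 + 195032)/4 = -1/4*(-71892) = 17973)
n(B) = 1/(-188 + B)
n(-202)/w = 1/(-188 - 202*17973) = (1/17973)/(-390) = -1/390*1/17973 = -1/7009470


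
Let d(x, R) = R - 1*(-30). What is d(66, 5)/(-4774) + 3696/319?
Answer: 229007/19778 ≈ 11.579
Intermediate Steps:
d(x, R) = 30 + R (d(x, R) = R + 30 = 30 + R)
d(66, 5)/(-4774) + 3696/319 = (30 + 5)/(-4774) + 3696/319 = 35*(-1/4774) + 3696*(1/319) = -5/682 + 336/29 = 229007/19778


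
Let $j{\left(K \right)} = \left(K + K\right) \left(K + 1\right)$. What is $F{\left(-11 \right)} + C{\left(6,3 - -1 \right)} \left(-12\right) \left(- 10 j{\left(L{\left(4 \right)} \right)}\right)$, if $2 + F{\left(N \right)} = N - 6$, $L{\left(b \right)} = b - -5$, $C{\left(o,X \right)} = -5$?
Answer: $-108019$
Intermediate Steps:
$L{\left(b \right)} = 5 + b$ ($L{\left(b \right)} = b + 5 = 5 + b$)
$F{\left(N \right)} = -8 + N$ ($F{\left(N \right)} = -2 + \left(N - 6\right) = -2 + \left(-6 + N\right) = -8 + N$)
$j{\left(K \right)} = 2 K \left(1 + K\right)$
$F{\left(-11 \right)} + C{\left(6,3 - -1 \right)} \left(-12\right) \left(- 10 j{\left(L{\left(4 \right)} \right)}\right) = \left(-8 - 11\right) + \left(-5\right) \left(-12\right) \left(- 10 \cdot 2 \left(5 + 4\right) \left(1 + \left(5 + 4\right)\right)\right) = -19 + 60 \left(- 10 \cdot 2 \cdot 9 \left(1 + 9\right)\right) = -19 + 60 \left(- 10 \cdot 2 \cdot 9 \cdot 10\right) = -19 + 60 \left(\left(-10\right) 180\right) = -19 + 60 \left(-1800\right) = -19 - 108000 = -108019$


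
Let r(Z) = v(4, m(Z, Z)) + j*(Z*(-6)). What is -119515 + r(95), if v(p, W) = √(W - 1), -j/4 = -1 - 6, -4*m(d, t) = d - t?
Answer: -135475 + I ≈ -1.3548e+5 + 1.0*I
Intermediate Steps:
m(d, t) = -d/4 + t/4 (m(d, t) = -(d - t)/4 = -d/4 + t/4)
j = 28 (j = -4*(-1 - 6) = -4*(-7) = 28)
v(p, W) = √(-1 + W)
r(Z) = I - 168*Z (r(Z) = √(-1 + (-Z/4 + Z/4)) + 28*(Z*(-6)) = √(-1 + 0) + 28*(-6*Z) = √(-1) - 168*Z = I - 168*Z)
-119515 + r(95) = -119515 + (I - 168*95) = -119515 + (I - 15960) = -119515 + (-15960 + I) = -135475 + I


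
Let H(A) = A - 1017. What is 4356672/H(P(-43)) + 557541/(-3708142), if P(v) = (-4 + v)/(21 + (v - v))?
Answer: -84817565124867/19842267842 ≈ -4274.6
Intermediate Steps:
P(v) = -4/21 + v/21 (P(v) = (-4 + v)/(21 + 0) = (-4 + v)/21 = (-4 + v)*(1/21) = -4/21 + v/21)
H(A) = -1017 + A
4356672/H(P(-43)) + 557541/(-3708142) = 4356672/(-1017 + (-4/21 + (1/21)*(-43))) + 557541/(-3708142) = 4356672/(-1017 + (-4/21 - 43/21)) + 557541*(-1/3708142) = 4356672/(-1017 - 47/21) - 557541/3708142 = 4356672/(-21404/21) - 557541/3708142 = 4356672*(-21/21404) - 557541/3708142 = -22872528/5351 - 557541/3708142 = -84817565124867/19842267842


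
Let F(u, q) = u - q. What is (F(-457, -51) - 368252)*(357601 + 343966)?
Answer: -258638287086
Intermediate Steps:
(F(-457, -51) - 368252)*(357601 + 343966) = ((-457 - 1*(-51)) - 368252)*(357601 + 343966) = ((-457 + 51) - 368252)*701567 = (-406 - 368252)*701567 = -368658*701567 = -258638287086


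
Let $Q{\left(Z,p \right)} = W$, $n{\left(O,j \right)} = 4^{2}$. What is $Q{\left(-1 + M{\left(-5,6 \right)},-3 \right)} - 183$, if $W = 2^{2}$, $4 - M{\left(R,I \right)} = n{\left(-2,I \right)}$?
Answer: $-179$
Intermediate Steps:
$n{\left(O,j \right)} = 16$
$M{\left(R,I \right)} = -12$ ($M{\left(R,I \right)} = 4 - 16 = -12$)
$W = 4$
$Q{\left(Z,p \right)} = 4$
$Q{\left(-1 + M{\left(-5,6 \right)},-3 \right)} - 183 = 4 - 183 = -179$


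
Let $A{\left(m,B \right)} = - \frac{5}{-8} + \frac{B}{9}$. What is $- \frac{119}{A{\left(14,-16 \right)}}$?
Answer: $\frac{8568}{83} \approx 103.23$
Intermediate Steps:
$A{\left(m,B \right)} = \frac{5}{8} + \frac{B}{9}$ ($A{\left(m,B \right)} = \left(-5\right) \left(- \frac{1}{8}\right) + B \frac{1}{9} = \frac{5}{8} + \frac{B}{9}$)
$- \frac{119}{A{\left(14,-16 \right)}} = - \frac{119}{\frac{5}{8} + \frac{1}{9} \left(-16\right)} = - \frac{119}{\frac{5}{8} - \frac{16}{9}} = - \frac{119}{- \frac{83}{72}} = \left(-119\right) \left(- \frac{72}{83}\right) = \frac{8568}{83}$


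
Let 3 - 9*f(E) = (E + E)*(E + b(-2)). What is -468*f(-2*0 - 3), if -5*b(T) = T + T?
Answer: 2652/5 ≈ 530.40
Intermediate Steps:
b(T) = -2*T/5 (b(T) = -(T + T)/5 = -2*T/5)
f(E) = 1/3 - 2*E*(4/5 + E)/9 (f(E) = 1/3 - (E + E)*(E - 2/5*(-2))/9 = 1/3 - 2*E*(E + 4/5)/9 = 1/3 - 2*E*(4/5 + E)/9)
-468*f(-2*0 - 3) = -468*(1/3 - 8*(-2*0 - 3)/45 - 2*(-2*0 - 3)**2/9) = -468*(1/3 - 8*(0 - 3)/45 - 2*(0 - 3)**2/9) = -468*(1/3 - 8/45*(-3) - 2/9*(-3)**2) = -468*(1/3 + 8/15 - 2/9*9) = -468*(1/3 + 8/15 - 2) = -468*(-17/15) = 2652/5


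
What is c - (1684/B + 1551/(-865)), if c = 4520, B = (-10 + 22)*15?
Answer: 35129326/7785 ≈ 4512.4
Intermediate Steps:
B = 180 (B = 12*15 = 180)
c - (1684/B + 1551/(-865)) = 4520 - (1684/180 + 1551/(-865)) = 4520 - (1684*(1/180) + 1551*(-1/865)) = 4520 - (421/45 - 1551/865) = 4520 - 1*58874/7785 = 4520 - 58874/7785 = 35129326/7785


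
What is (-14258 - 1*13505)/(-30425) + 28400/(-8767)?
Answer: -620671779/266735975 ≈ -2.3269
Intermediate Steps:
(-14258 - 1*13505)/(-30425) + 28400/(-8767) = (-14258 - 13505)*(-1/30425) + 28400*(-1/8767) = -27763*(-1/30425) - 28400/8767 = 27763/30425 - 28400/8767 = -620671779/266735975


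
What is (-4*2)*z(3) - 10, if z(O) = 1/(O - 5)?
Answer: -6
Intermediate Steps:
z(O) = 1/(-5 + O)
(-4*2)*z(3) - 10 = (-4*2)/(-5 + 3) - 10 = -8/(-2) - 10 = -8*(-½) - 10 = 4 - 10 = -6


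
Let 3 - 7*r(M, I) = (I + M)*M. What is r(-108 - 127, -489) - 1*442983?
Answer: -3271018/7 ≈ -4.6729e+5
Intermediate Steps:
r(M, I) = 3/7 - M*(I + M)/7 (r(M, I) = 3/7 - (I + M)*M/7 = 3/7 - M*(I + M)/7)
r(-108 - 127, -489) - 1*442983 = (3/7 - (-108 - 127)²/7 - ⅐*(-489)*(-108 - 127)) - 1*442983 = (3/7 - ⅐*(-235)² - ⅐*(-489)*(-235)) - 442983 = (3/7 - ⅐*55225 - 114915/7) - 442983 = (3/7 - 55225/7 - 114915/7) - 442983 = -170137/7 - 442983 = -3271018/7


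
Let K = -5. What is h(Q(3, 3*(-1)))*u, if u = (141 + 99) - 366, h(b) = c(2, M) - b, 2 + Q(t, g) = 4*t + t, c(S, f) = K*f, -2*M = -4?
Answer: 2898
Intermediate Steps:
M = 2 (M = -1/2*(-4) = 2)
c(S, f) = -5*f
Q(t, g) = -2 + 5*t (Q(t, g) = -2 + (4*t + t) = -2 + 5*t)
h(b) = -10 - b (h(b) = -5*2 - b = -10 - b)
u = -126 (u = 240 - 366 = -126)
h(Q(3, 3*(-1)))*u = (-10 - (-2 + 5*3))*(-126) = (-10 - (-2 + 15))*(-126) = (-10 - 1*13)*(-126) = (-10 - 13)*(-126) = -23*(-126) = 2898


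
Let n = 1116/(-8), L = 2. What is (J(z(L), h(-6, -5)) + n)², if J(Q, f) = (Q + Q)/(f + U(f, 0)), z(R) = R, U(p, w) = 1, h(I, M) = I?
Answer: 1968409/100 ≈ 19684.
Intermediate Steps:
J(Q, f) = 2*Q/(1 + f) (J(Q, f) = (Q + Q)/(f + 1) = (2*Q)/(1 + f) = 2*Q/(1 + f))
n = -279/2 (n = 1116*(-⅛) = -279/2 ≈ -139.50)
(J(z(L), h(-6, -5)) + n)² = (2*2/(1 - 6) - 279/2)² = (2*2/(-5) - 279/2)² = (2*2*(-⅕) - 279/2)² = (-⅘ - 279/2)² = (-1403/10)² = 1968409/100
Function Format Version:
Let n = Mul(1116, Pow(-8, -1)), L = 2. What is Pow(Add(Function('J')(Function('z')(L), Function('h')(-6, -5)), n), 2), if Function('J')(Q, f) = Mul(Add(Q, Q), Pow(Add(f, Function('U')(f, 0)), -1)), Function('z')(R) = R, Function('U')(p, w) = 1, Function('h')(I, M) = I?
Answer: Rational(1968409, 100) ≈ 19684.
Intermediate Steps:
Function('J')(Q, f) = Mul(2, Q, Pow(Add(1, f), -1)) (Function('J')(Q, f) = Mul(Add(Q, Q), Pow(Add(f, 1), -1)) = Mul(Mul(2, Q), Pow(Add(1, f), -1)) = Mul(2, Q, Pow(Add(1, f), -1)))
n = Rational(-279, 2) (n = Mul(1116, Rational(-1, 8)) = Rational(-279, 2) ≈ -139.50)
Pow(Add(Function('J')(Function('z')(L), Function('h')(-6, -5)), n), 2) = Pow(Add(Mul(2, 2, Pow(Add(1, -6), -1)), Rational(-279, 2)), 2) = Pow(Add(Mul(2, 2, Pow(-5, -1)), Rational(-279, 2)), 2) = Pow(Add(Mul(2, 2, Rational(-1, 5)), Rational(-279, 2)), 2) = Pow(Add(Rational(-4, 5), Rational(-279, 2)), 2) = Pow(Rational(-1403, 10), 2) = Rational(1968409, 100)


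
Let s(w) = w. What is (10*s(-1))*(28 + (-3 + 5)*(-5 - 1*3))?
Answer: -120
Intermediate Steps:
(10*s(-1))*(28 + (-3 + 5)*(-5 - 1*3)) = (10*(-1))*(28 + (-3 + 5)*(-5 - 1*3)) = -10*(28 + 2*(-5 - 3)) = -10*(28 + 2*(-8)) = -10*(28 - 16) = -10*12 = -120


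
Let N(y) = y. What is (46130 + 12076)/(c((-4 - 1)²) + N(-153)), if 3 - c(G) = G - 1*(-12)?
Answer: -58206/187 ≈ -311.26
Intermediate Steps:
c(G) = -9 - G (c(G) = 3 - (G - 1*(-12)) = 3 - (G + 12) = 3 - (12 + G) = 3 + (-12 - G) = -9 - G)
(46130 + 12076)/(c((-4 - 1)²) + N(-153)) = (46130 + 12076)/((-9 - (-4 - 1)²) - 153) = 58206/((-9 - 1*(-5)²) - 153) = 58206/((-9 - 1*25) - 153) = 58206/((-9 - 25) - 153) = 58206/(-34 - 153) = 58206/(-187) = 58206*(-1/187) = -58206/187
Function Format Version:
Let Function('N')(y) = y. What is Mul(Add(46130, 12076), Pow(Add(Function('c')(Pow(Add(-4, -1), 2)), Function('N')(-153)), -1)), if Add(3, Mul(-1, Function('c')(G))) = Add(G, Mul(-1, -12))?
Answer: Rational(-58206, 187) ≈ -311.26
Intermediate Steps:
Function('c')(G) = Add(-9, Mul(-1, G)) (Function('c')(G) = Add(3, Mul(-1, Add(G, Mul(-1, -12)))) = Add(3, Mul(-1, Add(G, 12))) = Add(3, Mul(-1, Add(12, G))) = Add(3, Add(-12, Mul(-1, G))) = Add(-9, Mul(-1, G)))
Mul(Add(46130, 12076), Pow(Add(Function('c')(Pow(Add(-4, -1), 2)), Function('N')(-153)), -1)) = Mul(Add(46130, 12076), Pow(Add(Add(-9, Mul(-1, Pow(Add(-4, -1), 2))), -153), -1)) = Mul(58206, Pow(Add(Add(-9, Mul(-1, Pow(-5, 2))), -153), -1)) = Mul(58206, Pow(Add(Add(-9, Mul(-1, 25)), -153), -1)) = Mul(58206, Pow(Add(Add(-9, -25), -153), -1)) = Mul(58206, Pow(Add(-34, -153), -1)) = Mul(58206, Pow(-187, -1)) = Mul(58206, Rational(-1, 187)) = Rational(-58206, 187)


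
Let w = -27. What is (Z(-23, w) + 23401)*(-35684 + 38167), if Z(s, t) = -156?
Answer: 57717335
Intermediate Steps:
(Z(-23, w) + 23401)*(-35684 + 38167) = (-156 + 23401)*(-35684 + 38167) = 23245*2483 = 57717335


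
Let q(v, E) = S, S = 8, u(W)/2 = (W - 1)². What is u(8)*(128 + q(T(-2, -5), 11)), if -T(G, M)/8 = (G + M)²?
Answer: 13328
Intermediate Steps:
u(W) = 2*(-1 + W)² (u(W) = 2*(W - 1)² = 2*(-1 + W)²)
T(G, M) = -8*(G + M)²
q(v, E) = 8
u(8)*(128 + q(T(-2, -5), 11)) = (2*(-1 + 8)²)*(128 + 8) = (2*7²)*136 = (2*49)*136 = 98*136 = 13328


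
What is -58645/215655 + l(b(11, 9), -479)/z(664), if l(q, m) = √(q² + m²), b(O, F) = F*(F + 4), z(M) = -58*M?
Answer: -11729/43131 - √243130/38512 ≈ -0.28474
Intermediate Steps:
b(O, F) = F*(4 + F)
l(q, m) = √(m² + q²)
-58645/215655 + l(b(11, 9), -479)/z(664) = -58645/215655 + √((-479)² + (9*(4 + 9))²)/((-58*664)) = -58645*1/215655 + √(229441 + (9*13)²)/(-38512) = -11729/43131 + √(229441 + 117²)*(-1/38512) = -11729/43131 + √(229441 + 13689)*(-1/38512) = -11729/43131 + √243130*(-1/38512) = -11729/43131 - √243130/38512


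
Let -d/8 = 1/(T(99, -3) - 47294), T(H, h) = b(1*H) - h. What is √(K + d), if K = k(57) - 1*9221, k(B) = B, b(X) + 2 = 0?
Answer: 14*I*√104573761377/47293 ≈ 95.729*I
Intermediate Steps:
b(X) = -2 (b(X) = -2 + 0 = -2)
T(H, h) = -2 - h
d = 8/47293 (d = -8/((-2 - 1*(-3)) - 47294) = -8/((-2 + 3) - 47294) = -8/(1 - 47294) = -8/(-47293) = -8*(-1/47293) = 8/47293 ≈ 0.00016916)
K = -9164 (K = 57 - 1*9221 = 57 - 9221 = -9164)
√(K + d) = √(-9164 + 8/47293) = √(-433393044/47293) = 14*I*√104573761377/47293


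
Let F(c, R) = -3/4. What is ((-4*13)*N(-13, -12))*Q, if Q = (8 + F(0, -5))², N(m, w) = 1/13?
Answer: -841/4 ≈ -210.25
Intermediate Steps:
F(c, R) = -¾ (F(c, R) = -3*¼ = -¾)
N(m, w) = 1/13
Q = 841/16 (Q = (8 - ¾)² = (29/4)² = 841/16 ≈ 52.563)
((-4*13)*N(-13, -12))*Q = (-4*13*(1/13))*(841/16) = -52*1/13*(841/16) = -4*841/16 = -841/4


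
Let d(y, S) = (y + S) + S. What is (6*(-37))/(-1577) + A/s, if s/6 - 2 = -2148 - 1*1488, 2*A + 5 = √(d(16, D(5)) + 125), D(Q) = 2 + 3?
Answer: 9688861/68769816 - √151/43608 ≈ 0.14061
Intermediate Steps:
D(Q) = 5
d(y, S) = y + 2*S (d(y, S) = (S + y) + S = y + 2*S)
A = -5/2 + √151/2 (A = -5/2 + √((16 + 2*5) + 125)/2 = -5/2 + √((16 + 10) + 125)/2 = -5/2 + √(26 + 125)/2 = -5/2 + √151/2 ≈ 3.6441)
s = -21804 (s = 12 + 6*(-2148 - 1*1488) = 12 + 6*(-2148 - 1488) = 12 + 6*(-3636) = 12 - 21816 = -21804)
(6*(-37))/(-1577) + A/s = (6*(-37))/(-1577) + (-5/2 + √151/2)/(-21804) = -222*(-1/1577) + (-5/2 + √151/2)*(-1/21804) = 222/1577 + (5/43608 - √151/43608) = 9688861/68769816 - √151/43608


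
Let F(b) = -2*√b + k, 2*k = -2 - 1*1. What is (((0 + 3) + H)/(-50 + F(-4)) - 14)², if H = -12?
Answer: 21776293888/113912929 + 42499584*I/113912929 ≈ 191.17 + 0.37309*I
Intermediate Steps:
k = -3/2 (k = (-2 - 1*1)/2 = (-2 - 1)/2 = (½)*(-3) = -3/2 ≈ -1.5000)
F(b) = -3/2 - 2*√b (F(b) = -2*√b - 3/2 = -3/2 - 2*√b)
(((0 + 3) + H)/(-50 + F(-4)) - 14)² = (((0 + 3) - 12)/(-50 + (-3/2 - 4*I)) - 14)² = ((3 - 12)/(-50 + (-3/2 - 4*I)) - 14)² = (-9/(-50 + (-3/2 - 4*I)) - 14)² = (-9*4*(-103/2 + 4*I)/10673 - 14)² = (-36*(-103/2 + 4*I)/10673 - 14)² = (-14 - 36*(-103/2 + 4*I)/10673)²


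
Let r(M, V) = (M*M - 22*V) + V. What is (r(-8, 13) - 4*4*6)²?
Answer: 93025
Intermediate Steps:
r(M, V) = M² - 21*V (r(M, V) = (M² - 22*V) + V = M² - 21*V)
(r(-8, 13) - 4*4*6)² = (((-8)² - 21*13) - 4*4*6)² = ((64 - 273) - 16*6)² = (-209 - 96)² = (-305)² = 93025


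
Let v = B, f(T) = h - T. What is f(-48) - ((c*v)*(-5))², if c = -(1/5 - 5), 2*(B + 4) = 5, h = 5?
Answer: -1243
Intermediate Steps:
f(T) = 5 - T
B = -3/2 (B = -4 + (½)*5 = -4 + 5/2 = -3/2 ≈ -1.5000)
c = 24/5 (c = -(⅕ - 5) = -1*(-24/5) = 24/5 ≈ 4.8000)
v = -3/2 ≈ -1.5000
f(-48) - ((c*v)*(-5))² = (5 - 1*(-48)) - (((24/5)*(-3/2))*(-5))² = (5 + 48) - (-36/5*(-5))² = 53 - 1*36² = 53 - 1*1296 = 53 - 1296 = -1243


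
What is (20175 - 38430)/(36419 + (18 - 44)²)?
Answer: -1217/2473 ≈ -0.49212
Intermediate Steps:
(20175 - 38430)/(36419 + (18 - 44)²) = -18255/(36419 + (-26)²) = -18255/(36419 + 676) = -18255/37095 = -18255*1/37095 = -1217/2473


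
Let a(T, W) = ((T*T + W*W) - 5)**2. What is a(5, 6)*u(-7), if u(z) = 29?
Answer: 90944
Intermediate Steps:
a(T, W) = (-5 + T**2 + W**2)**2 (a(T, W) = ((T**2 + W**2) - 5)**2 = (-5 + T**2 + W**2)**2)
a(5, 6)*u(-7) = (-5 + 5**2 + 6**2)**2*29 = (-5 + 25 + 36)**2*29 = 56**2*29 = 3136*29 = 90944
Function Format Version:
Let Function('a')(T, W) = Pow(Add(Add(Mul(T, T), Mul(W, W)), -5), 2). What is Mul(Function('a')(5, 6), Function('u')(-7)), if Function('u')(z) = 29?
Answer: 90944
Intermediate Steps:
Function('a')(T, W) = Pow(Add(-5, Pow(T, 2), Pow(W, 2)), 2) (Function('a')(T, W) = Pow(Add(Add(Pow(T, 2), Pow(W, 2)), -5), 2) = Pow(Add(-5, Pow(T, 2), Pow(W, 2)), 2))
Mul(Function('a')(5, 6), Function('u')(-7)) = Mul(Pow(Add(-5, Pow(5, 2), Pow(6, 2)), 2), 29) = Mul(Pow(Add(-5, 25, 36), 2), 29) = Mul(Pow(56, 2), 29) = Mul(3136, 29) = 90944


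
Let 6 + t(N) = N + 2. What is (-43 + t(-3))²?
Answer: 2500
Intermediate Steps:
t(N) = -4 + N (t(N) = -6 + (N + 2) = -6 + (2 + N) = -4 + N)
(-43 + t(-3))² = (-43 + (-4 - 3))² = (-43 - 7)² = (-50)² = 2500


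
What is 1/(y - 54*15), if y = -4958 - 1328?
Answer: -1/7096 ≈ -0.00014092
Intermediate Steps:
y = -6286
1/(y - 54*15) = 1/(-6286 - 54*15) = 1/(-6286 - 810) = 1/(-7096) = -1/7096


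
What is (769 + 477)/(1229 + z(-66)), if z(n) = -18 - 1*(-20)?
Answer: 1246/1231 ≈ 1.0122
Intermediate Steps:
z(n) = 2 (z(n) = -18 + 20 = 2)
(769 + 477)/(1229 + z(-66)) = (769 + 477)/(1229 + 2) = 1246/1231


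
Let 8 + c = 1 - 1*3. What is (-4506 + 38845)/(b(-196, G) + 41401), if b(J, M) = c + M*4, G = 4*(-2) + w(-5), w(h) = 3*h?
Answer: 34339/41299 ≈ 0.83147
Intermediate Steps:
c = -10 (c = -8 + (1 - 1*3) = -8 + (1 - 3) = -8 - 2 = -10)
G = -23 (G = 4*(-2) + 3*(-5) = -8 - 15 = -23)
b(J, M) = -10 + 4*M (b(J, M) = -10 + M*4 = -10 + 4*M)
(-4506 + 38845)/(b(-196, G) + 41401) = (-4506 + 38845)/((-10 + 4*(-23)) + 41401) = 34339/((-10 - 92) + 41401) = 34339/(-102 + 41401) = 34339/41299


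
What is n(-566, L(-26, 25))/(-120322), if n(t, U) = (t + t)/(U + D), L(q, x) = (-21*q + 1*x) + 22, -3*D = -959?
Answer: 849/82360409 ≈ 1.0308e-5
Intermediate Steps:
D = 959/3 (D = -⅓*(-959) = 959/3 ≈ 319.67)
L(q, x) = 22 + x - 21*q (L(q, x) = (-21*q + x) + 22 = (x - 21*q) + 22 = 22 + x - 21*q)
n(t, U) = 2*t/(959/3 + U) (n(t, U) = (t + t)/(U + 959/3) = (2*t)/(959/3 + U) = 2*t/(959/3 + U))
n(-566, L(-26, 25))/(-120322) = (6*(-566)/(959 + 3*(22 + 25 - 21*(-26))))/(-120322) = (6*(-566)/(959 + 3*(22 + 25 + 546)))*(-1/120322) = (6*(-566)/(959 + 3*593))*(-1/120322) = (6*(-566)/(959 + 1779))*(-1/120322) = (6*(-566)/2738)*(-1/120322) = (6*(-566)*(1/2738))*(-1/120322) = -1698/1369*(-1/120322) = 849/82360409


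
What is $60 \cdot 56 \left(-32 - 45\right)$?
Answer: $-258720$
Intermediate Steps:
$60 \cdot 56 \left(-32 - 45\right) = 3360 \left(-32 - 45\right) = 3360 \left(-77\right) = -258720$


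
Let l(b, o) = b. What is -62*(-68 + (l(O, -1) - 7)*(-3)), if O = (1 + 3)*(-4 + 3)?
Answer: 2170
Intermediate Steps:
O = -4 (O = 4*(-1) = -4)
-62*(-68 + (l(O, -1) - 7)*(-3)) = -62*(-68 + (-4 - 7)*(-3)) = -62*(-68 - 11*(-3)) = -62*(-68 + 33) = -62*(-35) = 2170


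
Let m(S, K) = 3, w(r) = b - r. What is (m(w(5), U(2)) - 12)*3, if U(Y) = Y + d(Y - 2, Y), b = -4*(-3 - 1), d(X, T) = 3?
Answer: -27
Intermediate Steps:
b = 16 (b = -4*(-4) = 16)
U(Y) = 3 + Y (U(Y) = Y + 3 = 3 + Y)
w(r) = 16 - r
(m(w(5), U(2)) - 12)*3 = (3 - 12)*3 = -9*3 = -27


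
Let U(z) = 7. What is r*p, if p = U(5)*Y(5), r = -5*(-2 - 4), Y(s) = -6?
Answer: -1260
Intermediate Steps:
r = 30 (r = -5*(-6) = -1*(-30) = 30)
p = -42 (p = 7*(-6) = -42)
r*p = 30*(-42) = -1260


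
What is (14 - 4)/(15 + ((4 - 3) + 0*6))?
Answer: 5/8 ≈ 0.62500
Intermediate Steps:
(14 - 4)/(15 + ((4 - 3) + 0*6)) = 10/(15 + (1 + 0)) = 10/(15 + 1) = 10/16 = (1/16)*10 = 5/8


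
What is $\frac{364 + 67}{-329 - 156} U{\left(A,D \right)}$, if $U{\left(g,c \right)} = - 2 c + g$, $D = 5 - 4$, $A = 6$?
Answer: $- \frac{1724}{485} \approx -3.5546$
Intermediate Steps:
$D = 1$
$U{\left(g,c \right)} = g - 2 c$
$\frac{364 + 67}{-329 - 156} U{\left(A,D \right)} = \frac{364 + 67}{-329 - 156} \left(6 - 2\right) = \frac{431}{-485} \left(6 - 2\right) = 431 \left(- \frac{1}{485}\right) 4 = \left(- \frac{431}{485}\right) 4 = - \frac{1724}{485}$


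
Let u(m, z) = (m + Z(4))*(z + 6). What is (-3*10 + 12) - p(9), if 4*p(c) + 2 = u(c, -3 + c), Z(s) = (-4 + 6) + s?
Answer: -125/2 ≈ -62.500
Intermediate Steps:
Z(s) = 2 + s
u(m, z) = (6 + m)*(6 + z) (u(m, z) = (m + (2 + 4))*(z + 6) = (m + 6)*(6 + z) = (6 + m)*(6 + z))
p(c) = 4 + 3*c + c*(-3 + c)/4 (p(c) = -1/2 + (36 + 6*c + 6*(-3 + c) + c*(-3 + c))/4 = -1/2 + (36 + 6*c + (-18 + 6*c) + c*(-3 + c))/4 = -1/2 + (18 + 12*c + c*(-3 + c))/4 = -1/2 + (9/2 + 3*c + c*(-3 + c)/4) = 4 + 3*c + c*(-3 + c)/4)
(-3*10 + 12) - p(9) = (-3*10 + 12) - (4 + (1/4)*9**2 + (9/4)*9) = (-30 + 12) - (4 + (1/4)*81 + 81/4) = -18 - (4 + 81/4 + 81/4) = -18 - 1*89/2 = -18 - 89/2 = -125/2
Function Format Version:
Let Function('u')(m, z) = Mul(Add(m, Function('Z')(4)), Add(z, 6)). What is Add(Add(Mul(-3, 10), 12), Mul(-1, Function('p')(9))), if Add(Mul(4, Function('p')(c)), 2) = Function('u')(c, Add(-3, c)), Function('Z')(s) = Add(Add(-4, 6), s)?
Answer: Rational(-125, 2) ≈ -62.500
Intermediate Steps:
Function('Z')(s) = Add(2, s)
Function('u')(m, z) = Mul(Add(6, m), Add(6, z)) (Function('u')(m, z) = Mul(Add(m, Add(2, 4)), Add(z, 6)) = Mul(Add(m, 6), Add(6, z)) = Mul(Add(6, m), Add(6, z)))
Function('p')(c) = Add(4, Mul(3, c), Mul(Rational(1, 4), c, Add(-3, c))) (Function('p')(c) = Add(Rational(-1, 2), Mul(Rational(1, 4), Add(36, Mul(6, c), Mul(6, Add(-3, c)), Mul(c, Add(-3, c))))) = Add(Rational(-1, 2), Mul(Rational(1, 4), Add(36, Mul(6, c), Add(-18, Mul(6, c)), Mul(c, Add(-3, c))))) = Add(Rational(-1, 2), Mul(Rational(1, 4), Add(18, Mul(12, c), Mul(c, Add(-3, c))))) = Add(Rational(-1, 2), Add(Rational(9, 2), Mul(3, c), Mul(Rational(1, 4), c, Add(-3, c)))) = Add(4, Mul(3, c), Mul(Rational(1, 4), c, Add(-3, c))))
Add(Add(Mul(-3, 10), 12), Mul(-1, Function('p')(9))) = Add(Add(Mul(-3, 10), 12), Mul(-1, Add(4, Mul(Rational(1, 4), Pow(9, 2)), Mul(Rational(9, 4), 9)))) = Add(Add(-30, 12), Mul(-1, Add(4, Mul(Rational(1, 4), 81), Rational(81, 4)))) = Add(-18, Mul(-1, Add(4, Rational(81, 4), Rational(81, 4)))) = Add(-18, Mul(-1, Rational(89, 2))) = Add(-18, Rational(-89, 2)) = Rational(-125, 2)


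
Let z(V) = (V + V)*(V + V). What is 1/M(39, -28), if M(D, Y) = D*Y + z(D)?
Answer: 1/4992 ≈ 0.00020032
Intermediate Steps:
z(V) = 4*V**2 (z(V) = (2*V)*(2*V) = 4*V**2)
M(D, Y) = 4*D**2 + D*Y (M(D, Y) = D*Y + 4*D**2 = 4*D**2 + D*Y)
1/M(39, -28) = 1/(39*(-28 + 4*39)) = 1/(39*(-28 + 156)) = 1/(39*128) = 1/4992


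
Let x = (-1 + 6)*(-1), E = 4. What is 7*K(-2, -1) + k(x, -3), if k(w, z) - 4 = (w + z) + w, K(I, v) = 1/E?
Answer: -29/4 ≈ -7.2500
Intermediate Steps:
x = -5 (x = 5*(-1) = -5)
K(I, v) = 1/4
k(w, z) = 4 + z + 2*w (k(w, z) = 4 + ((w + z) + w) = 4 + (z + 2*w) = 4 + z + 2*w)
7*K(-2, -1) + k(x, -3) = 7*(1/4) + (4 - 3 + 2*(-5)) = 7/4 + (4 - 3 - 10) = 7/4 - 9 = -29/4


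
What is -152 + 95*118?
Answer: 11058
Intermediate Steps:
-152 + 95*118 = -152 + 11210 = 11058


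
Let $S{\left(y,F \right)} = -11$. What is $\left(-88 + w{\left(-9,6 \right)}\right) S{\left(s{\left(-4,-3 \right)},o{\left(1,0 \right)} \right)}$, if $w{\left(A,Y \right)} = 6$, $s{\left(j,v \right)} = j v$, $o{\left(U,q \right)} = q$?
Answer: $902$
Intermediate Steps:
$\left(-88 + w{\left(-9,6 \right)}\right) S{\left(s{\left(-4,-3 \right)},o{\left(1,0 \right)} \right)} = \left(-88 + 6\right) \left(-11\right) = \left(-82\right) \left(-11\right) = 902$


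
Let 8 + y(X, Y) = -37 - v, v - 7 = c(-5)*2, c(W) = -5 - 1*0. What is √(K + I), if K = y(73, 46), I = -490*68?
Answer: I*√33362 ≈ 182.65*I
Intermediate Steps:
c(W) = -5 (c(W) = -5 + 0 = -5)
I = -33320
v = -3 (v = 7 - 5*2 = 7 - 10 = -3)
y(X, Y) = -42 (y(X, Y) = -8 + (-37 - 1*(-3)) = -8 + (-37 + 3) = -8 - 34 = -42)
K = -42
√(K + I) = √(-42 - 33320) = √(-33362) = I*√33362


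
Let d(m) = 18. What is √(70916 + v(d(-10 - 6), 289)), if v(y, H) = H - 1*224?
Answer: √70981 ≈ 266.42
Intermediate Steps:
v(y, H) = -224 + H (v(y, H) = H - 224 = -224 + H)
√(70916 + v(d(-10 - 6), 289)) = √(70916 + (-224 + 289)) = √(70916 + 65) = √70981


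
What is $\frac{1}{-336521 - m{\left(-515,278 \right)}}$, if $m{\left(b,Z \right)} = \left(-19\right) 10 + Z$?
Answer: $- \frac{1}{336609} \approx -2.9708 \cdot 10^{-6}$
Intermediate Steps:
$m{\left(b,Z \right)} = -190 + Z$
$\frac{1}{-336521 - m{\left(-515,278 \right)}} = \frac{1}{-336521 - \left(-190 + 278\right)} = \frac{1}{-336521 - 88} = \frac{1}{-336609} = - \frac{1}{336609}$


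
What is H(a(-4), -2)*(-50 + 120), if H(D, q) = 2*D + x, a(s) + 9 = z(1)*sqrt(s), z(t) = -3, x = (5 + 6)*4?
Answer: 1820 - 840*I ≈ 1820.0 - 840.0*I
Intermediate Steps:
x = 44 (x = 11*4 = 44)
a(s) = -9 - 3*sqrt(s)
H(D, q) = 44 + 2*D (H(D, q) = 2*D + 44 = 44 + 2*D)
H(a(-4), -2)*(-50 + 120) = (44 + 2*(-9 - 6*I))*(-50 + 120) = (44 + 2*(-9 - 6*I))*70 = (44 + (-18 - 12*I))*70 = (26 - 12*I)*70 = 1820 - 840*I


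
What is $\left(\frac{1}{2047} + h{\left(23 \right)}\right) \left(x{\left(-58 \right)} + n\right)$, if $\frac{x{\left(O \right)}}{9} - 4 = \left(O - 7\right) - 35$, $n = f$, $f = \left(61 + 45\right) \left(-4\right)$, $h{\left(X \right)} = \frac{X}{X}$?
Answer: $- \frac{114688}{89} \approx -1288.6$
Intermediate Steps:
$h{\left(X \right)} = 1$
$f = -424$ ($f = 106 \left(-4\right) = -424$)
$n = -424$
$x{\left(O \right)} = -342 + 9 O$ ($x{\left(O \right)} = 36 + 9 \left(\left(O - 7\right) - 35\right) = 36 + 9 \left(\left(-7 + O\right) - 35\right) = 36 + 9 \left(-42 + O\right) = 36 + \left(-378 + 9 O\right) = -342 + 9 O$)
$\left(\frac{1}{2047} + h{\left(23 \right)}\right) \left(x{\left(-58 \right)} + n\right) = \left(\frac{1}{2047} + 1\right) \left(\left(-342 + 9 \left(-58\right)\right) - 424\right) = \left(\frac{1}{2047} + 1\right) \left(\left(-342 - 522\right) - 424\right) = \frac{2048 \left(-864 - 424\right)}{2047} = \frac{2048}{2047} \left(-1288\right) = - \frac{114688}{89}$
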